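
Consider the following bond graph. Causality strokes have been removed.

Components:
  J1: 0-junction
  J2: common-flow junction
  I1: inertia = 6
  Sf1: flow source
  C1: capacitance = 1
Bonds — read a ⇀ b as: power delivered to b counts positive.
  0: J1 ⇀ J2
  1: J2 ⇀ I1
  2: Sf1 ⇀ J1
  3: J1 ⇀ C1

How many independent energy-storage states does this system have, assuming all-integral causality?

b2 stroke at Sf1  (Sf1 fixes flow; stroke at Sf1)
b1 stroke at I1  (I1 outputs flow p/I1)
b0 stroke at J2  (J2 flow already set via bond 1)
b3 stroke at J1  (only one effort-in slot at J1)

2  (C1, I1 all integral)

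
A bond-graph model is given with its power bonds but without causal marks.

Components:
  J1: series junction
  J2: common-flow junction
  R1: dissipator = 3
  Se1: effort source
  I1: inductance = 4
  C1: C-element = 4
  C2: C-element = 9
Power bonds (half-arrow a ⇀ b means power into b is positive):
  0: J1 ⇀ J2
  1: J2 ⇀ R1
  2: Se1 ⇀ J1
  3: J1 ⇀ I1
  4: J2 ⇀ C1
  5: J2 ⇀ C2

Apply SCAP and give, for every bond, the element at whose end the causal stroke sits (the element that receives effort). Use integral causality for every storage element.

#2 →J1  (Se1: effort source, stroke at far end)
#3 →I1  (prefer integral on I1)
#0 →J1  (J1: bond 3 brought flow, rest push out)
#1 →J2  (common-f at J2 fixed by 0)
#4 →J2  (1-jn J2 has f-setter on 0)
#5 →J2  (J2: bond 0 brought flow, rest push out)

β0 stroke→J1
β1 stroke→J2
β2 stroke→J1
β3 stroke→I1
β4 stroke→J2
β5 stroke→J2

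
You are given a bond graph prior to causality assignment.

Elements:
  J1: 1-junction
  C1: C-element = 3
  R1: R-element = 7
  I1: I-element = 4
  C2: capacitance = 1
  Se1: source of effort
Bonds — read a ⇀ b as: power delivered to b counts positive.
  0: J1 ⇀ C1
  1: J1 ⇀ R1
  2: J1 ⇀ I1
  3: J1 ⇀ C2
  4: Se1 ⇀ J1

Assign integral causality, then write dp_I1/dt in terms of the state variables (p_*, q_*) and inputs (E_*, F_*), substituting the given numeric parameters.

dp_I1/dt = E_Se1 - 7*p_I1/4 - q_C1/3 - q_C2

bond 4 |J1  (source Se1 imposes e)
bond 0 |J1  (C1 integral (e out))
bond 2 |I1  (I1: I, integral causality)
bond 1 |J1  (J1 flow already set via bond 2)
bond 3 |J1  (J1 flow already set via bond 2)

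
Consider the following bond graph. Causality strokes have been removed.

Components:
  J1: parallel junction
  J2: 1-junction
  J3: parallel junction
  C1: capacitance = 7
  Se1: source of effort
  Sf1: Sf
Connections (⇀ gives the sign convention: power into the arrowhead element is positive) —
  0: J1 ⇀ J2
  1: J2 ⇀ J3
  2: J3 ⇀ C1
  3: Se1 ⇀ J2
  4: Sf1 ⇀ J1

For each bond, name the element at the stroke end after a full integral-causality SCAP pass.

bond 0 stroke→J1
bond 1 stroke→J2
bond 2 stroke→J3
bond 3 stroke→J2
bond 4 stroke→Sf1

b3 →J2  (Se1 (Se) sets effort on bond)
b4 →Sf1  (Sf1 fixes flow; stroke at Sf1)
b0 →J1  (closing 0-jn rule on J1)
b1 →J2  (1-jn J2 has f-setter on 0)
b2 →J3  (J3: last free bond brings effort in)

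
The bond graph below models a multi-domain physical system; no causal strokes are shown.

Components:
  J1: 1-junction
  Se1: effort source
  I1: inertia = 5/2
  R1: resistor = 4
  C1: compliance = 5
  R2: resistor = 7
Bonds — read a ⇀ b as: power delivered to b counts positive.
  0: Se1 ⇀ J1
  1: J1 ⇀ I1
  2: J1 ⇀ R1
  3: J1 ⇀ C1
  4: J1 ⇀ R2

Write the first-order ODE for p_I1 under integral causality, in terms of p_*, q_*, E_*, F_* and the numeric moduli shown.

dp_I1/dt = E_Se1 - 22*p_I1/5 - q_C1/5

β0 |J1  (Se1 fixes effort; stroke away)
β1 |I1  (I1: I, integral causality)
β2 |J1  (common-f at J1 fixed by 1)
β3 |J1  (J1 flow already set via bond 1)
β4 |J1  (1-jn J1 has f-setter on 1)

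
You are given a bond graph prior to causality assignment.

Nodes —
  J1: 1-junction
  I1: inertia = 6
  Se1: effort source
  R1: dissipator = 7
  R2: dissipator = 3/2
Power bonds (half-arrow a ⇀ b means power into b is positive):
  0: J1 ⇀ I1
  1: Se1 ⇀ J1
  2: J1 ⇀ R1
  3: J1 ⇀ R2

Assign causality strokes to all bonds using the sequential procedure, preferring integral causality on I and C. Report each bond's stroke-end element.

b1 |J1  (Se1: effort source, stroke at far end)
b0 |I1  (prefer integral on I1)
b2 |J1  (J1: bond 0 brought flow, rest push out)
b3 |J1  (J1 flow already set via bond 0)

b0 →I1
b1 →J1
b2 →J1
b3 →J1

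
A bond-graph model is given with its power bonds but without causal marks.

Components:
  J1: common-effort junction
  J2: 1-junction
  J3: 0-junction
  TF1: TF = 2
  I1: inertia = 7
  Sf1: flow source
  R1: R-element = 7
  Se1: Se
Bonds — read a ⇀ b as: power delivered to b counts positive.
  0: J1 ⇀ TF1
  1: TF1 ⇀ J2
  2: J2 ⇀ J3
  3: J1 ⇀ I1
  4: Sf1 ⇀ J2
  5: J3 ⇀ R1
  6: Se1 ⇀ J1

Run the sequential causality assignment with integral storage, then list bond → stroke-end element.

b0 →TF1
b1 →J2
b2 →J2
b3 →I1
b4 →Sf1
b5 →J3
b6 →J1

#4 |Sf1  (Sf1: flow source, stroke at near end)
#6 |J1  (Se1 fixes effort; stroke away)
#0 |TF1  (common-e at J1 fixed by 6)
#3 |I1  (J1 effort already set via bond 6)
#1 |J2  (common-f at J2 fixed by 4)
#2 |J2  (J2: bond 4 brought flow, rest push out)
#5 |J3  (J3 needs exactly one e-in)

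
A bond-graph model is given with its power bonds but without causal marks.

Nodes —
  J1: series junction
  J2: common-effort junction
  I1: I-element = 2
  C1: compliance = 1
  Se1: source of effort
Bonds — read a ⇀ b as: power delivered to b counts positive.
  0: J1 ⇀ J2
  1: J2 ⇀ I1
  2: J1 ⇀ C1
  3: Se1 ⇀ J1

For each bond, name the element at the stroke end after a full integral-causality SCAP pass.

#0 stroke at J2
#1 stroke at I1
#2 stroke at J1
#3 stroke at J1

#3 stroke→J1  (Se1: effort source, stroke at far end)
#1 stroke→I1  (I1 integral (f out))
#0 stroke→J2  (J2: last free bond brings effort in)
#2 stroke→J1  (1-jn J1 has f-setter on 0)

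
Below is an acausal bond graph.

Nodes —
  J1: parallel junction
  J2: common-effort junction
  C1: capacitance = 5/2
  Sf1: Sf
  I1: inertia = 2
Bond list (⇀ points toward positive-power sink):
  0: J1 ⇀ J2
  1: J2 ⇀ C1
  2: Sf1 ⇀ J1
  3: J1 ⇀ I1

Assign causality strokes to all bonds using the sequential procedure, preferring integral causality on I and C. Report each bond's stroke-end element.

bond 0 stroke at J1
bond 1 stroke at J2
bond 2 stroke at Sf1
bond 3 stroke at I1

b2 stroke→Sf1  (Sf1 (Sf) sets flow on bond)
b1 stroke→J2  (prefer integral on C1)
b0 stroke→J1  (common-e at J2 fixed by 1)
b3 stroke→I1  (0-jn J1 has e-setter on 0)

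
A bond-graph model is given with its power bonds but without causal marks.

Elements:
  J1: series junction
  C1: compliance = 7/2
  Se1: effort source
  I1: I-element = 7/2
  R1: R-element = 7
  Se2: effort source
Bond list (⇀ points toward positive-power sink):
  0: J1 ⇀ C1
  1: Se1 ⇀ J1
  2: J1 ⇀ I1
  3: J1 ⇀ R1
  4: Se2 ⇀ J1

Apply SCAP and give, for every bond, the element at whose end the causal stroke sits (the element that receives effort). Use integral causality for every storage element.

b1 stroke→J1  (Se1 fixes effort; stroke away)
b4 stroke→J1  (Se2: effort source, stroke at far end)
b0 stroke→J1  (C1 outputs effort q/C1)
b2 stroke→I1  (prefer integral on I1)
b3 stroke→J1  (common-f at J1 fixed by 2)

bond 0 →J1
bond 1 →J1
bond 2 →I1
bond 3 →J1
bond 4 →J1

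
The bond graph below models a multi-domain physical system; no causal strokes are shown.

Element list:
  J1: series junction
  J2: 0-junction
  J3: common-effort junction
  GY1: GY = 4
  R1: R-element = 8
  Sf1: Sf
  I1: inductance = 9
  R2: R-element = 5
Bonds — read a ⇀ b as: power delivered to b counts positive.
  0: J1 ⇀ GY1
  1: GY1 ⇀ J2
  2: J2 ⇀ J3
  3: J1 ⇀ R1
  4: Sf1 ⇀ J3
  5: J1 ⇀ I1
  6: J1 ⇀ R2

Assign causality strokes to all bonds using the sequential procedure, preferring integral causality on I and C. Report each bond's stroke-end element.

bond 4 |Sf1  (source Sf1 imposes f)
bond 2 |J3  (J3: last free bond brings effort in)
bond 1 |J2  (J2: last free bond brings effort in)
bond 0 |J1  (GY1: gyrator matches bond 1)
bond 5 |I1  (I1 outputs flow p/I1)
bond 3 |J1  (common-f at J1 fixed by 5)
bond 6 |J1  (J1: bond 5 brought flow, rest push out)

bond 0 stroke→J1
bond 1 stroke→J2
bond 2 stroke→J3
bond 3 stroke→J1
bond 4 stroke→Sf1
bond 5 stroke→I1
bond 6 stroke→J1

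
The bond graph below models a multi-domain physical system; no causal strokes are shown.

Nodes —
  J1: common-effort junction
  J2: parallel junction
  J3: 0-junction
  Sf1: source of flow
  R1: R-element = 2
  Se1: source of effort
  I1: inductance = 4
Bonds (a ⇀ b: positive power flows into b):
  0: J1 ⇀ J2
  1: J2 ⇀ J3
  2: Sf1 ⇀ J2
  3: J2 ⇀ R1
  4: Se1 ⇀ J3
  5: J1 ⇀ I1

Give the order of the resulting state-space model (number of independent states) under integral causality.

#2 stroke→Sf1  (Sf1: flow source, stroke at near end)
#4 stroke→J3  (source Se1 imposes e)
#1 stroke→J2  (J3 effort already set via bond 4)
#0 stroke→J1  (0-jn J2 has e-setter on 1)
#3 stroke→R1  (J2: bond 1 brought effort, rest push out)
#5 stroke→I1  (J1 effort already set via bond 0)

1  (I1 all integral)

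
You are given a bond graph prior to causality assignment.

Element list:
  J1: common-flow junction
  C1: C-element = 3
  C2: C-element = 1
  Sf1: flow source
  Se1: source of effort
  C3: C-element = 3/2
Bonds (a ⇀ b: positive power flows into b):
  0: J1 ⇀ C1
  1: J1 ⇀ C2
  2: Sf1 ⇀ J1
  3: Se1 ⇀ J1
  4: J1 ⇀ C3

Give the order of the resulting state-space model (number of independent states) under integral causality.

3  (C1, C2, C3 all integral)

b2 stroke→Sf1  (source Sf1 imposes f)
b3 stroke→J1  (Se1: effort source, stroke at far end)
b0 stroke→J1  (J1 flow already set via bond 2)
b1 stroke→J1  (J1: bond 2 brought flow, rest push out)
b4 stroke→J1  (1-jn J1 has f-setter on 2)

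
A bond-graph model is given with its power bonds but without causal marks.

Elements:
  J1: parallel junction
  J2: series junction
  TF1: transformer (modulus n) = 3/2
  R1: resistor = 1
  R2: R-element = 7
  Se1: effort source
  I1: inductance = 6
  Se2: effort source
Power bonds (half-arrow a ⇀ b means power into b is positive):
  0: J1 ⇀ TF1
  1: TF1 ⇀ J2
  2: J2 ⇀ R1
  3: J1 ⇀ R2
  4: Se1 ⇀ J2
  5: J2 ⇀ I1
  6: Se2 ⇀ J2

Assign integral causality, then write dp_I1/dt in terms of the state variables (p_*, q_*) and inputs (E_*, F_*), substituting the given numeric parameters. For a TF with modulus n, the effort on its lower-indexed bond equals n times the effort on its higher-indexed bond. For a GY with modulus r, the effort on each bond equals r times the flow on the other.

b4 stroke→J2  (source Se1 imposes e)
b6 stroke→J2  (Se2 (Se) sets effort on bond)
b5 stroke→I1  (I1 integral (f out))
b1 stroke→J2  (1-jn J2 has f-setter on 5)
b2 stroke→J2  (J2 flow already set via bond 5)
b0 stroke→TF1  (TF1 one-in-one-out from 1)
b3 stroke→J1  (closing 0-jn rule on J1)

dp_I1/dt = E_Se1 + E_Se2 - 37*p_I1/54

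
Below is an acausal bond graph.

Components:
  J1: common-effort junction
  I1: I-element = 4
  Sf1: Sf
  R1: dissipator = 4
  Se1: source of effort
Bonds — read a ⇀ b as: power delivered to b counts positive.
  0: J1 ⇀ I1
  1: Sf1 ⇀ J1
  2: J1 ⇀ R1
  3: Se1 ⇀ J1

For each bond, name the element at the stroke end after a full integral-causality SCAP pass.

b0 →I1
b1 →Sf1
b2 →R1
b3 →J1

#1 |Sf1  (Sf1 (Sf) sets flow on bond)
#3 |J1  (source Se1 imposes e)
#0 |I1  (J1 effort already set via bond 3)
#2 |R1  (0-jn J1 has e-setter on 3)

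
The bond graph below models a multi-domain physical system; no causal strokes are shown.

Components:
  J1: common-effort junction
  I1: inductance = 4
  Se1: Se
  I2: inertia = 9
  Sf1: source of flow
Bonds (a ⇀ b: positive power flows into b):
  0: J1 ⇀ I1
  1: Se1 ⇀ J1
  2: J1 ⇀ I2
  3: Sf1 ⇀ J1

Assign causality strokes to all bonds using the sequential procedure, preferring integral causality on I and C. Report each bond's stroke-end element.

bond 1 →J1  (Se1: effort source, stroke at far end)
bond 3 →Sf1  (Sf1 fixes flow; stroke at Sf1)
bond 0 →I1  (common-e at J1 fixed by 1)
bond 2 →I2  (J1: bond 1 brought effort, rest push out)

#0 stroke at I1
#1 stroke at J1
#2 stroke at I2
#3 stroke at Sf1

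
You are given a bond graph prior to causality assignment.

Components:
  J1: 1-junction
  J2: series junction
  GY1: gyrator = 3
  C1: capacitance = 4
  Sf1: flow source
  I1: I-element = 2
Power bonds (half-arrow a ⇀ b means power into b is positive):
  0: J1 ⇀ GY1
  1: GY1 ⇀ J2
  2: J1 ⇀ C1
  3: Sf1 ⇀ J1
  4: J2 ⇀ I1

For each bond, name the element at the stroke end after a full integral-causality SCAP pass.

b0 |J1
b1 |J2
b2 |J1
b3 |Sf1
b4 |I1

bond 3 stroke→Sf1  (Sf1: flow source, stroke at near end)
bond 0 stroke→J1  (J1: bond 3 brought flow, rest push out)
bond 2 stroke→J1  (J1: bond 3 brought flow, rest push out)
bond 1 stroke→J2  (GY GY1: same side as bond 0)
bond 4 stroke→I1  (J2: last free bond brings flow in)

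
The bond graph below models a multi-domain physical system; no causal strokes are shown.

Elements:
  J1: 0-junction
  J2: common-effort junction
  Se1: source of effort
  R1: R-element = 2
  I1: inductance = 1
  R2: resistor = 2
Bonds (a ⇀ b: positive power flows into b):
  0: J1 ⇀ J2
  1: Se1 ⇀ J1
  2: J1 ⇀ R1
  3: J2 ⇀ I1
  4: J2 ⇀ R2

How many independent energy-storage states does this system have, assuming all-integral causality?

β1 stroke at J1  (source Se1 imposes e)
β0 stroke at J2  (J1 effort already set via bond 1)
β2 stroke at R1  (0-jn J1 has e-setter on 1)
β3 stroke at I1  (J2: bond 0 brought effort, rest push out)
β4 stroke at R2  (J2: bond 0 brought effort, rest push out)

1  (I1 all integral)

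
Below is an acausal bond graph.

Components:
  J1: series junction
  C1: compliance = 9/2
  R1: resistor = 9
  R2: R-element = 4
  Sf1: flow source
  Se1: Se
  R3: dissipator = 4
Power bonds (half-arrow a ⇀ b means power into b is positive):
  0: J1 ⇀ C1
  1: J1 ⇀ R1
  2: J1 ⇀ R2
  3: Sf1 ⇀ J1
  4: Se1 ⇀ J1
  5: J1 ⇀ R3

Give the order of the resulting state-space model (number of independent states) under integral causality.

#3 stroke→Sf1  (Sf1 (Sf) sets flow on bond)
#4 stroke→J1  (Se1 fixes effort; stroke away)
#0 stroke→J1  (common-f at J1 fixed by 3)
#1 stroke→J1  (common-f at J1 fixed by 3)
#2 stroke→J1  (J1 flow already set via bond 3)
#5 stroke→J1  (common-f at J1 fixed by 3)

1  (C1 all integral)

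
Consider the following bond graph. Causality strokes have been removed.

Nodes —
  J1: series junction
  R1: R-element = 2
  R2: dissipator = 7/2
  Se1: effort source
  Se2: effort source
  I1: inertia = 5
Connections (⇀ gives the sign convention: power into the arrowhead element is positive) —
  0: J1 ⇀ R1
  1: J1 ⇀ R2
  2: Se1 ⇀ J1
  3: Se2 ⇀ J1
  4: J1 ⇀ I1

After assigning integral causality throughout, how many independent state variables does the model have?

1  (I1 all integral)

β2 →J1  (source Se1 imposes e)
β3 →J1  (Se2 fixes effort; stroke away)
β4 →I1  (I1 integral (f out))
β0 →J1  (1-jn J1 has f-setter on 4)
β1 →J1  (J1: bond 4 brought flow, rest push out)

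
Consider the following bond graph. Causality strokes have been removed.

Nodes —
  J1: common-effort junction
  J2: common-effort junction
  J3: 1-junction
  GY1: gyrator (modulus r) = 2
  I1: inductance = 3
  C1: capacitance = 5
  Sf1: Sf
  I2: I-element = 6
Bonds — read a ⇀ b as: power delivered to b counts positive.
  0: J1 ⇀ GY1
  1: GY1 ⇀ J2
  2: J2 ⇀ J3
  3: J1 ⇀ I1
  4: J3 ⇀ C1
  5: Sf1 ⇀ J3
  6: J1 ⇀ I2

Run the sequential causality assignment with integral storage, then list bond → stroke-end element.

#5 |Sf1  (Sf1: flow source, stroke at near end)
#2 |J3  (J3: bond 5 brought flow, rest push out)
#4 |J3  (1-jn J3 has f-setter on 5)
#1 |J2  (only one effort-in slot at J2)
#0 |J1  (through GY1, causality inverts; strokes same side of GY1)
#3 |I1  (0-jn J1 has e-setter on 0)
#6 |I2  (J1 effort already set via bond 0)

β0 |J1
β1 |J2
β2 |J3
β3 |I1
β4 |J3
β5 |Sf1
β6 |I2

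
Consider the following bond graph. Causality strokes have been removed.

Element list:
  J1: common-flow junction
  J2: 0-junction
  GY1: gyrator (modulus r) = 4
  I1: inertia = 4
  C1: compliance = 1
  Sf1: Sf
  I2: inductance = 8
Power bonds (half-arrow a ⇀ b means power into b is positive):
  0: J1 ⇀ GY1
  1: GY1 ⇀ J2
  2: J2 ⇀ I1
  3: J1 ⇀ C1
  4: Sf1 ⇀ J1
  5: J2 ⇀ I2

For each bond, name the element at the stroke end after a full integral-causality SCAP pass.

#4 →Sf1  (source Sf1 imposes f)
#0 →J1  (1-jn J1 has f-setter on 4)
#3 →J1  (J1 flow already set via bond 4)
#1 →J2  (GY GY1: same side as bond 0)
#2 →I1  (common-e at J2 fixed by 1)
#5 →I2  (J2: bond 1 brought effort, rest push out)

β0 stroke→J1
β1 stroke→J2
β2 stroke→I1
β3 stroke→J1
β4 stroke→Sf1
β5 stroke→I2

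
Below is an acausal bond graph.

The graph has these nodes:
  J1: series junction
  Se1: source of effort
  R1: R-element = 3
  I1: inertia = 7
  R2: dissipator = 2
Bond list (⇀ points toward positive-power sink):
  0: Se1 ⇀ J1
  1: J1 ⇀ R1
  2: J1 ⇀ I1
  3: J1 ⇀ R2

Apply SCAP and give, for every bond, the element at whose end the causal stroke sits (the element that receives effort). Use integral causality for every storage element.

bond 0 |J1  (Se1 (Se) sets effort on bond)
bond 2 |I1  (prefer integral on I1)
bond 1 |J1  (common-f at J1 fixed by 2)
bond 3 |J1  (common-f at J1 fixed by 2)

bond 0 stroke→J1
bond 1 stroke→J1
bond 2 stroke→I1
bond 3 stroke→J1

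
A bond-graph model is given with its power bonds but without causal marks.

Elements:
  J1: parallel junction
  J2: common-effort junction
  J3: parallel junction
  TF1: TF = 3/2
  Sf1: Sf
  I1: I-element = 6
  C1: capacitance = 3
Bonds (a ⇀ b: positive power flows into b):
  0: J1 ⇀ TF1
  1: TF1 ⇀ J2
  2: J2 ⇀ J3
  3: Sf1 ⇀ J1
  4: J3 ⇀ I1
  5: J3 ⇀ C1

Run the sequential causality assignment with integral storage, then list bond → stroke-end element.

b0 →J1
b1 →TF1
b2 →J2
b3 →Sf1
b4 →I1
b5 →J3

bond 3 →Sf1  (source Sf1 imposes f)
bond 0 →J1  (only one effort-in slot at J1)
bond 1 →TF1  (TF TF1: opposite of bond 0)
bond 2 →J2  (closing 0-jn rule on J2)
bond 4 →I1  (I1 integral (f out))
bond 5 →J3  (closing 0-jn rule on J3)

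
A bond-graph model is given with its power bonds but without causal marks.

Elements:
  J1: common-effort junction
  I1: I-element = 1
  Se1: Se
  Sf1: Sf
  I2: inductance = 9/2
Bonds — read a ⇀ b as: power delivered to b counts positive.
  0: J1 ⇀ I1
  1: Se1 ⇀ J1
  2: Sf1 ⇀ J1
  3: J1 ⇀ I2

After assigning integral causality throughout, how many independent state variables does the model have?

2  (I1, I2 all integral)

b1 stroke at J1  (source Se1 imposes e)
b2 stroke at Sf1  (Sf1 (Sf) sets flow on bond)
b0 stroke at I1  (J1: bond 1 brought effort, rest push out)
b3 stroke at I2  (J1: bond 1 brought effort, rest push out)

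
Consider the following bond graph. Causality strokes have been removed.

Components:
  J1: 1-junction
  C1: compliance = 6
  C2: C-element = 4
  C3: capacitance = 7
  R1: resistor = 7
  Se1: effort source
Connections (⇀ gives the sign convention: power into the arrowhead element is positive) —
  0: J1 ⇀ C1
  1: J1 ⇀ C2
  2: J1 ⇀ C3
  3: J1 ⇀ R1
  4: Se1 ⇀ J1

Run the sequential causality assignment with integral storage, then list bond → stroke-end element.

bond 4 →J1  (Se1: effort source, stroke at far end)
bond 0 →J1  (prefer integral on C1)
bond 1 →J1  (prefer integral on C2)
bond 2 →J1  (C3 outputs effort q/C3)
bond 3 →R1  (closing 1-jn rule on J1)

bond 0 →J1
bond 1 →J1
bond 2 →J1
bond 3 →R1
bond 4 →J1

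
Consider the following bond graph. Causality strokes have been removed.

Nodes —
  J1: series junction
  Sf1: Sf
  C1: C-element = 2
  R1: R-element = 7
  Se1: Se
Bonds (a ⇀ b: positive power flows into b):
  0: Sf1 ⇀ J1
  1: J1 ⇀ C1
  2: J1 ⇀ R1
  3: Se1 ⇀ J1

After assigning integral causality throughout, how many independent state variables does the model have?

1  (C1 all integral)

#0 |Sf1  (Sf1 fixes flow; stroke at Sf1)
#3 |J1  (Se1: effort source, stroke at far end)
#1 |J1  (J1 flow already set via bond 0)
#2 |J1  (J1 flow already set via bond 0)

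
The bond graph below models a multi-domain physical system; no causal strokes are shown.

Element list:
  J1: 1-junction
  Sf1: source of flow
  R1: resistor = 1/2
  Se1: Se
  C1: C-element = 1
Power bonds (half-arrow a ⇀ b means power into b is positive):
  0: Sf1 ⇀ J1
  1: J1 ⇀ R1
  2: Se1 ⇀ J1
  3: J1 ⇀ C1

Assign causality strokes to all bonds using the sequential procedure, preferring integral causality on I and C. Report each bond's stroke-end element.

bond 0 stroke→Sf1
bond 1 stroke→J1
bond 2 stroke→J1
bond 3 stroke→J1

β0 stroke→Sf1  (Sf1 fixes flow; stroke at Sf1)
β2 stroke→J1  (Se1: effort source, stroke at far end)
β1 stroke→J1  (common-f at J1 fixed by 0)
β3 stroke→J1  (J1 flow already set via bond 0)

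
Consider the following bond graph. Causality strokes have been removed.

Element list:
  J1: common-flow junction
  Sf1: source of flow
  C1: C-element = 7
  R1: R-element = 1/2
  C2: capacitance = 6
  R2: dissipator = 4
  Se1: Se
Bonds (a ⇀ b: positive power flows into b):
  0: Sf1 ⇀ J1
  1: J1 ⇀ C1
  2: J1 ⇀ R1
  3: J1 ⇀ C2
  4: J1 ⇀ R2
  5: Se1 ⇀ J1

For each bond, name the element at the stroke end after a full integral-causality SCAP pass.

b0 stroke→Sf1
b1 stroke→J1
b2 stroke→J1
b3 stroke→J1
b4 stroke→J1
b5 stroke→J1

β0 →Sf1  (source Sf1 imposes f)
β5 →J1  (Se1: effort source, stroke at far end)
β1 →J1  (J1: bond 0 brought flow, rest push out)
β2 →J1  (common-f at J1 fixed by 0)
β3 →J1  (1-jn J1 has f-setter on 0)
β4 →J1  (J1: bond 0 brought flow, rest push out)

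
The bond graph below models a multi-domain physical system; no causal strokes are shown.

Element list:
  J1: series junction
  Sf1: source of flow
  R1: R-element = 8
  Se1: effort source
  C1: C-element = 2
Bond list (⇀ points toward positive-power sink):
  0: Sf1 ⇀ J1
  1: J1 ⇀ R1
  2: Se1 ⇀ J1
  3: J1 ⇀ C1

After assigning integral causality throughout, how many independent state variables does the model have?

1  (C1 all integral)

β0 stroke at Sf1  (Sf1: flow source, stroke at near end)
β2 stroke at J1  (source Se1 imposes e)
β1 stroke at J1  (common-f at J1 fixed by 0)
β3 stroke at J1  (J1 flow already set via bond 0)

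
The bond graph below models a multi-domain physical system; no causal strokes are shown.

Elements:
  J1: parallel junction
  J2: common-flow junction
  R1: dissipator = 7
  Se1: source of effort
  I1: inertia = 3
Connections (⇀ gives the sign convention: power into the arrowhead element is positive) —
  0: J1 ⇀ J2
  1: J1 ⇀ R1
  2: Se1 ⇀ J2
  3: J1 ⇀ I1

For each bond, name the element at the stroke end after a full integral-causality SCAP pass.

#0 stroke→J1
#1 stroke→R1
#2 stroke→J2
#3 stroke→I1

β2 stroke→J2  (Se1: effort source, stroke at far end)
β0 stroke→J1  (only one flow-in slot at J2)
β1 stroke→R1  (0-jn J1 has e-setter on 0)
β3 stroke→I1  (0-jn J1 has e-setter on 0)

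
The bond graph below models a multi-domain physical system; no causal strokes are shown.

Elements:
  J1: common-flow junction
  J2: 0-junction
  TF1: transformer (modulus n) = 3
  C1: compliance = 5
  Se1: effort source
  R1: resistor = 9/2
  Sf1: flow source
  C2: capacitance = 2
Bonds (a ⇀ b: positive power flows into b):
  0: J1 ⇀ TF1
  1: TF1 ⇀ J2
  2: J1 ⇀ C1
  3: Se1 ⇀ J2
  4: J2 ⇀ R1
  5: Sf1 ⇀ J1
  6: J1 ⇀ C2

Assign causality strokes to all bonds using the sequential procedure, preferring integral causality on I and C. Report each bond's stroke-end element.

b0 stroke at J1
b1 stroke at TF1
b2 stroke at J1
b3 stroke at J2
b4 stroke at R1
b5 stroke at Sf1
b6 stroke at J1

b3 stroke at J2  (source Se1 imposes e)
b5 stroke at Sf1  (Sf1 fixes flow; stroke at Sf1)
b0 stroke at J1  (common-f at J1 fixed by 5)
b2 stroke at J1  (J1: bond 5 brought flow, rest push out)
b6 stroke at J1  (common-f at J1 fixed by 5)
b1 stroke at TF1  (0-jn J2 has e-setter on 3)
b4 stroke at R1  (J2 effort already set via bond 3)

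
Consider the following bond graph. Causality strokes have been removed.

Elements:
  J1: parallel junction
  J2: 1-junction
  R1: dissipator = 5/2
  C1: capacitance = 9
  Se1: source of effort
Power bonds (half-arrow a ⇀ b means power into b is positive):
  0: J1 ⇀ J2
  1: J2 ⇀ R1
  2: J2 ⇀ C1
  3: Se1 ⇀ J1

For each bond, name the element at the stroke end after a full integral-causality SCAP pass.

#0 stroke→J2
#1 stroke→R1
#2 stroke→J2
#3 stroke→J1

bond 3 stroke→J1  (source Se1 imposes e)
bond 0 stroke→J2  (common-e at J1 fixed by 3)
bond 2 stroke→J2  (prefer integral on C1)
bond 1 stroke→R1  (only one flow-in slot at J2)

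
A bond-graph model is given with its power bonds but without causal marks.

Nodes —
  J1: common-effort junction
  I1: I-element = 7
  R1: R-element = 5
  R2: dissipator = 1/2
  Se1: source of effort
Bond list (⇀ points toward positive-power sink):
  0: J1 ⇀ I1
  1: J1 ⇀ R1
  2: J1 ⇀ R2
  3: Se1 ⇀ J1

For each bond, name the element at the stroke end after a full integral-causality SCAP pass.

#3 |J1  (Se1: effort source, stroke at far end)
#0 |I1  (0-jn J1 has e-setter on 3)
#1 |R1  (J1: bond 3 brought effort, rest push out)
#2 |R2  (J1: bond 3 brought effort, rest push out)

β0 →I1
β1 →R1
β2 →R2
β3 →J1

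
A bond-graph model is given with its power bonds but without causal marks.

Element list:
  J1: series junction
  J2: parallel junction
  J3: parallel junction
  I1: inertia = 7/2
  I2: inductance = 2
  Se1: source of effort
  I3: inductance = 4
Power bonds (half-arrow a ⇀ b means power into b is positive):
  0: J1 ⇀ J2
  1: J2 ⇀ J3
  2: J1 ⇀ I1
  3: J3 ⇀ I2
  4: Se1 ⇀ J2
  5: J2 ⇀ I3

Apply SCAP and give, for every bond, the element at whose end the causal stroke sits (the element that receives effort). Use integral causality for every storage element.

β4 →J2  (Se1 (Se) sets effort on bond)
β0 →J1  (common-e at J2 fixed by 4)
β1 →J3  (J2 effort already set via bond 4)
β5 →I3  (common-e at J2 fixed by 4)
β3 →I2  (common-e at J3 fixed by 1)
β2 →I1  (J1 needs exactly one f-in)

β0 stroke at J1
β1 stroke at J3
β2 stroke at I1
β3 stroke at I2
β4 stroke at J2
β5 stroke at I3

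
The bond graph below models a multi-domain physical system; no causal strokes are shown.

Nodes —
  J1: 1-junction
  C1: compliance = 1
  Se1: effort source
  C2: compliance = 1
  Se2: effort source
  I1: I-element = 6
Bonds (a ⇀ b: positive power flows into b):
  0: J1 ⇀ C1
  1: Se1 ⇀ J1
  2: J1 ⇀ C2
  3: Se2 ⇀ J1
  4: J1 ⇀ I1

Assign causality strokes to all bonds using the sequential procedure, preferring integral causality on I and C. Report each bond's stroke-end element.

bond 1 stroke→J1  (Se1 (Se) sets effort on bond)
bond 3 stroke→J1  (source Se2 imposes e)
bond 0 stroke→J1  (C1: C, integral causality)
bond 2 stroke→J1  (C2 integral (e out))
bond 4 stroke→I1  (J1: last free bond brings flow in)

b0 stroke→J1
b1 stroke→J1
b2 stroke→J1
b3 stroke→J1
b4 stroke→I1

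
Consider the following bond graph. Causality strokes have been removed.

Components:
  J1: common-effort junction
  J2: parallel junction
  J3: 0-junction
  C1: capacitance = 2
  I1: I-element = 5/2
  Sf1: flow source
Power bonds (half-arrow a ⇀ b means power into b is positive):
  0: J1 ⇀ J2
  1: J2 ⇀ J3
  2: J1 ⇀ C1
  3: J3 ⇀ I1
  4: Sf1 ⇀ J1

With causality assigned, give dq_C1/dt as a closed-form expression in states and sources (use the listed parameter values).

dq_C1/dt = F_Sf1 - 2*p_I1/5

bond 4 |Sf1  (Sf1: flow source, stroke at near end)
bond 2 |J1  (prefer integral on C1)
bond 0 |J2  (J1: bond 2 brought effort, rest push out)
bond 1 |J3  (0-jn J2 has e-setter on 0)
bond 3 |I1  (J3: bond 1 brought effort, rest push out)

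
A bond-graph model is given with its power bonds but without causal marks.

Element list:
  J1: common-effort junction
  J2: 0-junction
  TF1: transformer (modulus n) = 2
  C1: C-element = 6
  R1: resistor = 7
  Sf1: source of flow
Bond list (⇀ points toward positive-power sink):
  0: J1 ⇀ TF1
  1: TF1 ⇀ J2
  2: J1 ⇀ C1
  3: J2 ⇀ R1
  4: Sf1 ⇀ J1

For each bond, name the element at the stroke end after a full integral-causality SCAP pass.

#4 |Sf1  (Sf1 (Sf) sets flow on bond)
#2 |J1  (prefer integral on C1)
#0 |TF1  (J1 effort already set via bond 2)
#1 |J2  (TF1: transformer flips bond 0)
#3 |R1  (0-jn J2 has e-setter on 1)

β0 →TF1
β1 →J2
β2 →J1
β3 →R1
β4 →Sf1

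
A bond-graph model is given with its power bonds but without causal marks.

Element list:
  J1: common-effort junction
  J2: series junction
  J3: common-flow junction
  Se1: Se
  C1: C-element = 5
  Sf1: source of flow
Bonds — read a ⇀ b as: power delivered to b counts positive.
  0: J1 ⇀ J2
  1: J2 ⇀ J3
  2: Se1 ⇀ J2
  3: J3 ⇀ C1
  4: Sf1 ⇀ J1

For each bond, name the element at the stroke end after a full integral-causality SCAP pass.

#0 →J1
#1 →J2
#2 →J2
#3 →J3
#4 →Sf1

bond 2 →J2  (source Se1 imposes e)
bond 4 →Sf1  (Sf1 fixes flow; stroke at Sf1)
bond 0 →J1  (closing 0-jn rule on J1)
bond 1 →J2  (J2 flow already set via bond 0)
bond 3 →J3  (J3 flow already set via bond 1)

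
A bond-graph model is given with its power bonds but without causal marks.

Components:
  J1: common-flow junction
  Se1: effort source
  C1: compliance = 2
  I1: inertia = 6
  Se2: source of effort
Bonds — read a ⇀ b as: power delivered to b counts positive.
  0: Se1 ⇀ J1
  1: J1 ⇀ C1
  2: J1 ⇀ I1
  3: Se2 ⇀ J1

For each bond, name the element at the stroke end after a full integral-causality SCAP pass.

#0 stroke at J1
#1 stroke at J1
#2 stroke at I1
#3 stroke at J1

β0 stroke at J1  (Se1 (Se) sets effort on bond)
β3 stroke at J1  (source Se2 imposes e)
β1 stroke at J1  (C1 outputs effort q/C1)
β2 stroke at I1  (closing 1-jn rule on J1)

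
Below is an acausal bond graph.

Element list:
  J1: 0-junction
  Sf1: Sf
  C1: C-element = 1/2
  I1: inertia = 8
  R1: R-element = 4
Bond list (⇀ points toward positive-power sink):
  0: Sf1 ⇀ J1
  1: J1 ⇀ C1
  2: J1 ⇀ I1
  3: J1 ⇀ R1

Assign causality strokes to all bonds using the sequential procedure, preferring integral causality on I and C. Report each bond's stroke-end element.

bond 0 →Sf1  (source Sf1 imposes f)
bond 1 →J1  (C1 outputs effort q/C1)
bond 2 →I1  (J1 effort already set via bond 1)
bond 3 →R1  (0-jn J1 has e-setter on 1)

β0 |Sf1
β1 |J1
β2 |I1
β3 |R1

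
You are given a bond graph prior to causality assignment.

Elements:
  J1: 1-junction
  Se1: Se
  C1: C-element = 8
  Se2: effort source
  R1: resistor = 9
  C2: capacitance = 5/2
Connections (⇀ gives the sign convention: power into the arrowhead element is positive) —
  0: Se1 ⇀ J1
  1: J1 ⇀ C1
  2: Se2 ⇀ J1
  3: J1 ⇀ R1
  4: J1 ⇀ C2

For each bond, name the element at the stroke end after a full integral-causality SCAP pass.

b0 →J1
b1 →J1
b2 →J1
b3 →R1
b4 →J1

β0 stroke→J1  (Se1: effort source, stroke at far end)
β2 stroke→J1  (Se2 fixes effort; stroke away)
β1 stroke→J1  (prefer integral on C1)
β4 stroke→J1  (C2 integral (e out))
β3 stroke→R1  (closing 1-jn rule on J1)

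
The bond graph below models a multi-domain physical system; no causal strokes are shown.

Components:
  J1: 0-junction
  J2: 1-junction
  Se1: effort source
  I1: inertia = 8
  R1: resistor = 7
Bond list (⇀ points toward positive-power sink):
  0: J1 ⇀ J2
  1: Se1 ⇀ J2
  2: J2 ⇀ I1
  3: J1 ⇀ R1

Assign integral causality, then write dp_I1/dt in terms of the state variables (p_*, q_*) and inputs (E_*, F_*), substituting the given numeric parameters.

β1 stroke→J2  (source Se1 imposes e)
β2 stroke→I1  (prefer integral on I1)
β0 stroke→J2  (1-jn J2 has f-setter on 2)
β3 stroke→J1  (J1: last free bond brings effort in)

dp_I1/dt = E_Se1 - 7*p_I1/8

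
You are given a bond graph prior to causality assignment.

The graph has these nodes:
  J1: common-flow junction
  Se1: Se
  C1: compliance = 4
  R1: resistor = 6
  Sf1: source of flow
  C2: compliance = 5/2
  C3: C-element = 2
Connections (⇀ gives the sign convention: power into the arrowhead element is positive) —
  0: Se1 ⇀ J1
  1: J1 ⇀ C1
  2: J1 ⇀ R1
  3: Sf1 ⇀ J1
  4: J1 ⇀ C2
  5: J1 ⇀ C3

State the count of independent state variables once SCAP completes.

3  (C1, C2, C3 all integral)

b0 stroke at J1  (source Se1 imposes e)
b3 stroke at Sf1  (source Sf1 imposes f)
b1 stroke at J1  (J1: bond 3 brought flow, rest push out)
b2 stroke at J1  (J1 flow already set via bond 3)
b4 stroke at J1  (1-jn J1 has f-setter on 3)
b5 stroke at J1  (J1: bond 3 brought flow, rest push out)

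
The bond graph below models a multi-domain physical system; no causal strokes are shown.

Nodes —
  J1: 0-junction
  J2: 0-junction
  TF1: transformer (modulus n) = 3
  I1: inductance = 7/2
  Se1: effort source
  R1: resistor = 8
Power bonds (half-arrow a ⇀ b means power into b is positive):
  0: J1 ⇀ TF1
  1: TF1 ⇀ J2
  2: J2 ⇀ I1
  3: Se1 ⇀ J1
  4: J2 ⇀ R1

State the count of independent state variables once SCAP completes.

#3 |J1  (source Se1 imposes e)
#0 |TF1  (J1 effort already set via bond 3)
#1 |J2  (TF1: transformer flips bond 0)
#2 |I1  (common-e at J2 fixed by 1)
#4 |R1  (J2 effort already set via bond 1)

1  (I1 all integral)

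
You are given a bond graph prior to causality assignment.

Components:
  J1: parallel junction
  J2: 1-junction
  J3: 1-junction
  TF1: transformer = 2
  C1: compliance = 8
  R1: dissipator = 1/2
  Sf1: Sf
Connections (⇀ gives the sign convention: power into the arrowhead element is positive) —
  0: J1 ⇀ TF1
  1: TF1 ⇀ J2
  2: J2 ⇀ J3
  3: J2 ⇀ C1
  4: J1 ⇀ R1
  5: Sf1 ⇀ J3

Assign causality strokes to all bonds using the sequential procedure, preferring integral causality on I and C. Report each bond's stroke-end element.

b5 |Sf1  (Sf1 (Sf) sets flow on bond)
b2 |J3  (1-jn J3 has f-setter on 5)
b1 |J2  (common-f at J2 fixed by 2)
b3 |J2  (1-jn J2 has f-setter on 2)
b0 |TF1  (TF1: transformer flips bond 1)
b4 |J1  (closing 0-jn rule on J1)

bond 0 stroke at TF1
bond 1 stroke at J2
bond 2 stroke at J3
bond 3 stroke at J2
bond 4 stroke at J1
bond 5 stroke at Sf1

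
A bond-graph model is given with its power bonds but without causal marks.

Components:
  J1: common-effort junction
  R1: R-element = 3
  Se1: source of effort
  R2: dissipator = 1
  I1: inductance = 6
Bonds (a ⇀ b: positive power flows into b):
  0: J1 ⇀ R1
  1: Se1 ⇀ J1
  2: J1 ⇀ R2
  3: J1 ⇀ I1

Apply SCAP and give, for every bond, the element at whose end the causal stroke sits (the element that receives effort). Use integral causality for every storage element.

b0 stroke at R1
b1 stroke at J1
b2 stroke at R2
b3 stroke at I1

#1 stroke→J1  (Se1 fixes effort; stroke away)
#0 stroke→R1  (common-e at J1 fixed by 1)
#2 stroke→R2  (common-e at J1 fixed by 1)
#3 stroke→I1  (0-jn J1 has e-setter on 1)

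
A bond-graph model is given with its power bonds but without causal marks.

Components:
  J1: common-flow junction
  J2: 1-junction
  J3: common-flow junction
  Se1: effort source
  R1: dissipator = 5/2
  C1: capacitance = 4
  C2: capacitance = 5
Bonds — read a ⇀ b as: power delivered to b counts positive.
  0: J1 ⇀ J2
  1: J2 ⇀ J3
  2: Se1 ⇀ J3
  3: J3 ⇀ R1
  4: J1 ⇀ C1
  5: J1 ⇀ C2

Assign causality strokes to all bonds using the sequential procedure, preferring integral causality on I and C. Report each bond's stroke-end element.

bond 0 →J2
bond 1 →J3
bond 2 →J3
bond 3 →R1
bond 4 →J1
bond 5 →J1

b2 →J3  (source Se1 imposes e)
b4 →J1  (prefer integral on C1)
b5 →J1  (C2 integral (e out))
b0 →J2  (only one flow-in slot at J1)
b1 →J3  (closing 1-jn rule on J2)
b3 →R1  (closing 1-jn rule on J3)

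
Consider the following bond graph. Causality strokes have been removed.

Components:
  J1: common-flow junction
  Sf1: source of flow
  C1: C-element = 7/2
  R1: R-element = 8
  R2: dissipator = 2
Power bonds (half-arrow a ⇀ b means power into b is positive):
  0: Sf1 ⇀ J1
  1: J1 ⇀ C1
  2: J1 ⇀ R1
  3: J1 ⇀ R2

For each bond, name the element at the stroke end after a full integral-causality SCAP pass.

b0 stroke→Sf1  (source Sf1 imposes f)
b1 stroke→J1  (1-jn J1 has f-setter on 0)
b2 stroke→J1  (J1: bond 0 brought flow, rest push out)
b3 stroke→J1  (J1 flow already set via bond 0)

#0 →Sf1
#1 →J1
#2 →J1
#3 →J1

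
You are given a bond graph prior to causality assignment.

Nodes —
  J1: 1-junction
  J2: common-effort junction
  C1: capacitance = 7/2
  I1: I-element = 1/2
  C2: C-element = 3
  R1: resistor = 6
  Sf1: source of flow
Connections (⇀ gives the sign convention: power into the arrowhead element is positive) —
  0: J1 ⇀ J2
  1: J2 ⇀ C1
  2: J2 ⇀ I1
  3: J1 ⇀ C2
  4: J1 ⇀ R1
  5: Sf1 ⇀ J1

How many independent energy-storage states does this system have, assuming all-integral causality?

β5 stroke→Sf1  (Sf1 (Sf) sets flow on bond)
β0 stroke→J1  (J1 flow already set via bond 5)
β3 stroke→J1  (J1: bond 5 brought flow, rest push out)
β4 stroke→J1  (1-jn J1 has f-setter on 5)
β1 stroke→J2  (prefer integral on C1)
β2 stroke→I1  (0-jn J2 has e-setter on 1)

3  (C1, C2, I1 all integral)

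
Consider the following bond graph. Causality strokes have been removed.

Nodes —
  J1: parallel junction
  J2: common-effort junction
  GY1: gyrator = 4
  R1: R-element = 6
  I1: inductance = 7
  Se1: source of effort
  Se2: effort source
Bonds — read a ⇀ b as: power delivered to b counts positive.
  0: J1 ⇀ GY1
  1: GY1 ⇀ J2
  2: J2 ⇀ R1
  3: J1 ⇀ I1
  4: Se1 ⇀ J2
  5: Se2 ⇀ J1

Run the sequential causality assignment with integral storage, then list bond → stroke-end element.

b0 stroke→GY1
b1 stroke→GY1
b2 stroke→R1
b3 stroke→I1
b4 stroke→J2
b5 stroke→J1

bond 4 stroke→J2  (Se1 (Se) sets effort on bond)
bond 5 stroke→J1  (source Se2 imposes e)
bond 0 stroke→GY1  (0-jn J1 has e-setter on 5)
bond 3 stroke→I1  (J1 effort already set via bond 5)
bond 1 stroke→GY1  (common-e at J2 fixed by 4)
bond 2 stroke→R1  (J2 effort already set via bond 4)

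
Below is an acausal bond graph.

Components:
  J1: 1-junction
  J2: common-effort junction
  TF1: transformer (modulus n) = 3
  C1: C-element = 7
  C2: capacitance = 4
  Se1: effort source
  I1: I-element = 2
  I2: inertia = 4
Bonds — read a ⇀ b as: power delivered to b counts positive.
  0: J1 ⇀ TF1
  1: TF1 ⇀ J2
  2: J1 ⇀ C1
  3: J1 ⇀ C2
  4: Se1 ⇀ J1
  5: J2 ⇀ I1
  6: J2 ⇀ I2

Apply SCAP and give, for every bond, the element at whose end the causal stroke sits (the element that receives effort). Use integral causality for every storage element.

b4 stroke at J1  (Se1: effort source, stroke at far end)
b2 stroke at J1  (C1 integral (e out))
b3 stroke at J1  (C2 integral (e out))
b0 stroke at TF1  (J1: last free bond brings flow in)
b1 stroke at J2  (TF TF1: opposite of bond 0)
b5 stroke at I1  (common-e at J2 fixed by 1)
b6 stroke at I2  (0-jn J2 has e-setter on 1)

β0 →TF1
β1 →J2
β2 →J1
β3 →J1
β4 →J1
β5 →I1
β6 →I2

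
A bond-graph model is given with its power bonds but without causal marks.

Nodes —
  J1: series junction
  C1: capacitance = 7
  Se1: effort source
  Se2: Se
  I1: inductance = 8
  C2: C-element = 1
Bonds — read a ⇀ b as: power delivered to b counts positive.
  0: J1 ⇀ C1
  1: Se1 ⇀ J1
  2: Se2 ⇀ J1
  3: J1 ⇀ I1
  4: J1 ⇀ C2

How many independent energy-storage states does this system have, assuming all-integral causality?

β1 →J1  (Se1: effort source, stroke at far end)
β2 →J1  (Se2: effort source, stroke at far end)
β0 →J1  (prefer integral on C1)
β3 →I1  (prefer integral on I1)
β4 →J1  (1-jn J1 has f-setter on 3)

3  (C1, C2, I1 all integral)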